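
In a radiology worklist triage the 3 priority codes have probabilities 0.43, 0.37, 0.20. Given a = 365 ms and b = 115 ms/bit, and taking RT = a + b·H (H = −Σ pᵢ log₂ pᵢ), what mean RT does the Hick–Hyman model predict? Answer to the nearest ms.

540 ms

H = 0.43·log₂(1/0.43) + 0.37·log₂(1/0.37) + 0.20·log₂(1/0.20) = 1.5187 bits.
RT = 365 + 115 × 1.5187 = 539.65 ms.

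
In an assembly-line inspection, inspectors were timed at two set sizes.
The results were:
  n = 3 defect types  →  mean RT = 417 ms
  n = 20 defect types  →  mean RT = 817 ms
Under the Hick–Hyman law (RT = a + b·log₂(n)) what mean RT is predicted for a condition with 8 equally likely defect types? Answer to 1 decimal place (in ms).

623.8 ms

Solve the two-equation system in a and b:
  b = (817 − 417) / (log₂ 20 − log₂ 3) = 400 / (4.3219 − 1.5850) = 146.147 ms/bit
  a = 417 − 146.147 × 1.5850 = 185.362 ms
Then RT(8) = 185.362 + 146.147 × log₂ 8 = 185.362 + 146.147 × 3 ≈ 623.804 ms.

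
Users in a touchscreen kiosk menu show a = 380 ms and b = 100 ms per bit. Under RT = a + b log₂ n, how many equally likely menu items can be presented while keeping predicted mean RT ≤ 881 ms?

32

100·log₂ n ≤ 881 − 380 = 501, giving log₂ n ≤ 5.0100 and n ≤ 32.223. The largest whole number is 32.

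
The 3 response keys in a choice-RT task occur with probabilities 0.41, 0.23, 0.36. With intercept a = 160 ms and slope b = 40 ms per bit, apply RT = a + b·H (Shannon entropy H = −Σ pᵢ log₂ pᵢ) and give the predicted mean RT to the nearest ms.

H = 0.41·log₂(1/0.41) + 0.23·log₂(1/0.23) + 0.36·log₂(1/0.36) = 1.5457 bits.
RT = 160 + 40 × 1.5457 = 221.83 ms.

222 ms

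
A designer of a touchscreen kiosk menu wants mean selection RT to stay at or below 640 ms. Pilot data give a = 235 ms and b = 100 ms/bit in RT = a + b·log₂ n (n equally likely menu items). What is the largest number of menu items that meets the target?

100·log₂ n ≤ 640 − 235 = 405, giving log₂ n ≤ 4.0500 and n ≤ 16.564. The largest whole number is 16.

16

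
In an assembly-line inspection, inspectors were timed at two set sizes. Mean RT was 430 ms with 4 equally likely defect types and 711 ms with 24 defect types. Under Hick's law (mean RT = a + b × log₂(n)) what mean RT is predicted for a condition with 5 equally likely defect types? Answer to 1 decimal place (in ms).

Solve the two-equation system in a and b:
  b = (711 − 430) / (log₂ 24 − log₂ 4) = 281 / (4.5850 − 2) = 108.706 ms/bit
  a = 430 − 108.706 × 2 = 212.589 ms
Then RT(5) = 212.589 + 108.706 × log₂ 5 = 212.589 + 108.706 × 2.3219 ≈ 464.995 ms.

465.0 ms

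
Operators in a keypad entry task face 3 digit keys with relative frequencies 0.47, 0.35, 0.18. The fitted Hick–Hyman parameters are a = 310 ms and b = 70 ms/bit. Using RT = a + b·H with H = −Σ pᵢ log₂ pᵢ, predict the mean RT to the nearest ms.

414 ms

H = 0.47·log₂(1/0.47) + 0.35·log₂(1/0.35) + 0.18·log₂(1/0.18) = 1.4874 bits.
RT = 310 + 70 × 1.4874 = 414.12 ms.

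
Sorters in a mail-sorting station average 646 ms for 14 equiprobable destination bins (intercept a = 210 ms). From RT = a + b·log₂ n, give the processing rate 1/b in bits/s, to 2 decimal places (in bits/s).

Choice component = 646 − 210 = 436 ms over log₂(14) = 3.8074 bits.
b = 436 / 3.8074 = 114.515 ms/bit, so 1/b = 8.732 bits/s.

8.73 bits/s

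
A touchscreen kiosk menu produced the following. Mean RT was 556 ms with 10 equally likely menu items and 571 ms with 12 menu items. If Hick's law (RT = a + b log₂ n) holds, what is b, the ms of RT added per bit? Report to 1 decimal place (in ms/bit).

57.0 ms/bit

The slope on a log₂ axis is (571 − 556) / (3.5850 − 3.3219) = 57.027 ms/bit.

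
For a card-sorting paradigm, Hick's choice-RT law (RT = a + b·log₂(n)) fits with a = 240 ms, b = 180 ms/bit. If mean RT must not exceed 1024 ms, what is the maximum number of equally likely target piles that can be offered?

20

180·log₂ n ≤ 1024 − 240 = 784, giving log₂ n ≤ 4.3556 and n ≤ 20.472. The largest whole number is 20.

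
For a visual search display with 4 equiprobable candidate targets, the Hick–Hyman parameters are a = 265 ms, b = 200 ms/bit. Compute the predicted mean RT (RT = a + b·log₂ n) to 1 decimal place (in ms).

665.0 ms

log₂(4) = 2 bits, so RT = 265 + 200 × 2 ≈ 665.000 ms.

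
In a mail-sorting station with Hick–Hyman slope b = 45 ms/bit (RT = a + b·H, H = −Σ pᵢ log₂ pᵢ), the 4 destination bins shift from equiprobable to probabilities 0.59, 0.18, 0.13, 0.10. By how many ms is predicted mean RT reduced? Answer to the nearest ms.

The RT saving is b·ΔH. Equiprobable H₀ = log₂(4) = 2.0000 bits; with the given probabilities H = 1.6093 bits.
b·(H₀ − H) = 45 × (2.0000 − 1.6093) = 17.58 ms.

18 ms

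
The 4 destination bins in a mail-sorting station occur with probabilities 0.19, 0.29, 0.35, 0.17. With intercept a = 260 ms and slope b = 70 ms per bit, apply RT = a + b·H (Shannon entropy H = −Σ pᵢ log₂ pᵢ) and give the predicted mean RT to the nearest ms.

Entropy contributions −pᵢ log₂ pᵢ: 0.4552, 0.5179, 0.5301, 0.4346; sum H = 1.9378 bits.
RT = a + bH = 260 + 70·1.9378 = 395.65 ms.

396 ms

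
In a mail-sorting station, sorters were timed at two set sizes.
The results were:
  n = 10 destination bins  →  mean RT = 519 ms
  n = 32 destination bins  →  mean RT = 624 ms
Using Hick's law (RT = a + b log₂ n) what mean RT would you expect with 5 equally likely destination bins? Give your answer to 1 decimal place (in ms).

With log₂ n on the abscissa the relation is linear; from the two conditions:
  b = (624 − 519) / (log₂ 32 − log₂ 10) = 105 / (5 − 3.3219) = 62.572 ms/bit
  a = 519 − 62.572 × 3.3219 = 311.141 ms
Then RT(5) = 311.141 + 62.572 × log₂ 5 = 311.141 + 62.572 × 2.3219 ≈ 456.428 ms.

456.4 ms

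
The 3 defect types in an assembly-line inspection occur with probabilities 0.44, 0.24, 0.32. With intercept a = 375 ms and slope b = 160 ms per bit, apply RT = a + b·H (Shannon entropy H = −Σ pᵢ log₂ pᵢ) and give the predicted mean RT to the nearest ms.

622 ms

Entropy contributions −pᵢ log₂ pᵢ: 0.5211, 0.4941, 0.5260; sum H = 1.5413 bits.
RT = a + bH = 375 + 160·1.5413 = 621.61 ms.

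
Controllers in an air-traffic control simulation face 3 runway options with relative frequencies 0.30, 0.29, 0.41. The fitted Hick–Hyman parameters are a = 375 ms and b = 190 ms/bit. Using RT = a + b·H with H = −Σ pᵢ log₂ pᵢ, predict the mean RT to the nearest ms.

673 ms

H = 0.30·log₂(1/0.30) + 0.29·log₂(1/0.29) + 0.41·log₂(1/0.41) = 1.5664 bits.
RT = 375 + 190 × 1.5664 = 672.61 ms.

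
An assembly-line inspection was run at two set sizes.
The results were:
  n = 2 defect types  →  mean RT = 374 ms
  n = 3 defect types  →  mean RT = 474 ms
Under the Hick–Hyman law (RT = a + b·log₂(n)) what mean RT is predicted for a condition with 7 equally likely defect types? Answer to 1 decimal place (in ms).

683.0 ms

Solve the two-equation system in a and b:
  b = (474 − 374) / (log₂ 3 − log₂ 2) = 100 / (1.5850 − 1) = 170.951 ms/bit
  a = 374 − 170.951 × 1 = 203.049 ms
Then RT(7) = 203.049 + 170.951 × log₂ 7 = 203.049 + 170.951 × 2.8074 ≈ 682.969 ms.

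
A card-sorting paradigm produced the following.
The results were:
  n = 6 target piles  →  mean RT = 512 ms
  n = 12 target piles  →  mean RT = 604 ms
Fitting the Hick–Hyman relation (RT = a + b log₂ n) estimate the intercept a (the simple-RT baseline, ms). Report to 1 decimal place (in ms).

The slope on a log₂ axis is (604 − 512) / (3.5850 − 2.5850) = 92.000 ms/bit.
a = RT₁ − b·log₂ n₁ = 512 − 92.000 × 2.5850 = 274.183 ms.

274.2 ms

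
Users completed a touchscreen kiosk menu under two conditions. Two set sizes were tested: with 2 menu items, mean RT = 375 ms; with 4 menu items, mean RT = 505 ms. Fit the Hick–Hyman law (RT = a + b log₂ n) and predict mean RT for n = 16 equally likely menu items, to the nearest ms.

765 ms

Fit slope and intercept:
  b = (505 − 375) / (log₂ 4 − log₂ 2) = 130 / (2 − 1) = 130 ms/bit
  a = 375 − 130 × 1 = 245 ms
Then RT(16) = 245 + 130 × log₂ 16 = 245 + 130 × 4 ≈ 765.000 ms.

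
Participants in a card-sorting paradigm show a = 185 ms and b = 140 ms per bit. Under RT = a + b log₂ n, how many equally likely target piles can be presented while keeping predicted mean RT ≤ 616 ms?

Information budget: (616 − 185)/140 = 3.0786 bits, so n ≤ 2^3.0786 = 8.448 → at most 8.

8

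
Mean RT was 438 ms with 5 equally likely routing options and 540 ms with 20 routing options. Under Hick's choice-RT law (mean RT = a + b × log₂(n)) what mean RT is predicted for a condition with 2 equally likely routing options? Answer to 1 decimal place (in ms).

Solve the two-equation system in a and b:
  b = (540 − 438) / (log₂ 20 − log₂ 5) = 102 / (4.3219 − 2.3219) = 51.000 ms/bit
  a = 438 − 51.000 × 2.3219 = 319.582 ms
Then RT(2) = 319.582 + 51.000 × log₂ 2 = 319.582 + 51.000 × 1 ≈ 370.582 ms.

370.6 ms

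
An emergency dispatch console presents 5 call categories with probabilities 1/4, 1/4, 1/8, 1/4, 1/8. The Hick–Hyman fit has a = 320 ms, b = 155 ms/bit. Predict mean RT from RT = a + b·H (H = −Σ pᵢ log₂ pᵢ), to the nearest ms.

669 ms

Each term −pᵢ log₂ pᵢ: 0.25·2 + 0.25·2 + 0.125·3 + 0.25·2 + 0.125·3; summed, H = 2.250 bits.
Mean RT = a + bH = 320 + 155·2.250 = 668.75 ms.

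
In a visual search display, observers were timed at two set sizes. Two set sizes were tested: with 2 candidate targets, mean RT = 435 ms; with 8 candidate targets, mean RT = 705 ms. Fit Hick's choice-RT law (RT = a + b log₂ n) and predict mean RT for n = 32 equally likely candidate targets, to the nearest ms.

975 ms

Solve the two-equation system in a and b:
  b = (705 − 435) / (log₂ 8 − log₂ 2) = 270 / (3 − 1) = 135 ms/bit
  a = 435 − 135 × 1 = 300 ms
Then RT(32) = 300 + 135 × log₂ 32 = 300 + 135 × 5 ≈ 975.000 ms.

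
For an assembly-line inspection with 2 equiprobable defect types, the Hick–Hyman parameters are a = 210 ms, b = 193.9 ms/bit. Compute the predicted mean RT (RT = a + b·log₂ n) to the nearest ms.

log₂(2) = 1 bits, so RT = 210 + 193.9 × 1 ≈ 403.900 ms.

404 ms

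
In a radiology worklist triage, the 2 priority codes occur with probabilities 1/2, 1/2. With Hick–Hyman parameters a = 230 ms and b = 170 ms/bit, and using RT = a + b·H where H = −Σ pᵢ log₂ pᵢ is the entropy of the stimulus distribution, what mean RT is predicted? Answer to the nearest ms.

H = −Σ pᵢ log₂ pᵢ = 0.5·1 + 0.5·1 = 1.000 bits.
RT = 230 + 170 × 1.000 = 400.00 ms.

400 ms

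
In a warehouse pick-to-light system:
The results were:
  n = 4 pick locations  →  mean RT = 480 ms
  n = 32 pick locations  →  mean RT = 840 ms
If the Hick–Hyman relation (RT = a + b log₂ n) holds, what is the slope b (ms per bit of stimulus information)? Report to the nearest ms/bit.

b = (RT₂ − RT₁)/(log₂ n₂ − log₂ n₁) = (840 − 480)/(5 − 2) = 120 ms/bit.

120 ms/bit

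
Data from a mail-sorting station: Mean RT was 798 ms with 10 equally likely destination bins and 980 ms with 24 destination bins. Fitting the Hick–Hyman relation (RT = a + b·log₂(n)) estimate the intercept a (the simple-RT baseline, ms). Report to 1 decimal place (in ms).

Slope: b = (980 − 798) / (log₂ 24 − log₂ 10) = 182/1.2630 = 144.097 ms/bit.
Intercept: a = 798 − 144.097·log₂(10) = 319.319 ms.

319.3 ms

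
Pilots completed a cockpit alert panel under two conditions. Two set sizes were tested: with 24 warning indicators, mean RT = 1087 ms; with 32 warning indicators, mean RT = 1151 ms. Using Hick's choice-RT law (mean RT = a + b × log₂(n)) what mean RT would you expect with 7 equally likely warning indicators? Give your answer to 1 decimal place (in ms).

Fit slope and intercept:
  b = (1151 − 1087) / (log₂ 32 − log₂ 24) = 64 / (5 − 4.5850) = 154.203 ms/bit
  a = 1087 − 154.203 × 4.5850 = 379.985 ms
Then RT(7) = 379.985 + 154.203 × log₂ 7 = 379.985 + 154.203 × 2.8074 ≈ 812.888 ms.

812.9 ms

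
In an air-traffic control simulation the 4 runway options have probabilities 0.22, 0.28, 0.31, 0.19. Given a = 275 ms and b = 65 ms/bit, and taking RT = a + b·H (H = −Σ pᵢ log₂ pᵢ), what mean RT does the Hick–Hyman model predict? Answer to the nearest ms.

H = 0.22·log₂(1/0.22) + 0.28·log₂(1/0.28) + 0.31·log₂(1/0.31) + 0.19·log₂(1/0.19) = 1.9738 bits.
RT = 275 + 65 × 1.9738 = 403.30 ms.

403 ms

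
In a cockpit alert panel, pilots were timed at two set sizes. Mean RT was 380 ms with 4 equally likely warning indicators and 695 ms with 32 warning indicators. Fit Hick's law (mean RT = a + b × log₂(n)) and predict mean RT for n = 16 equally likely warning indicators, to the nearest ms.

590 ms

Solve the two-equation system in a and b:
  b = (695 − 380) / (log₂ 32 − log₂ 4) = 315 / (5 − 2) = 105 ms/bit
  a = 380 − 105 × 2 = 170 ms
Then RT(16) = 170 + 105 × log₂ 16 = 170 + 105 × 4 ≈ 590.000 ms.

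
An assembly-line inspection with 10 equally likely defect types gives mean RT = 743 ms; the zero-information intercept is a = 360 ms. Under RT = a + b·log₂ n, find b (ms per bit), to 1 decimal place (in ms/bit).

115.3 ms/bit

b = (743 − 360) / log₂(10) = 383 / 3.3219 = 115.294 ms/bit.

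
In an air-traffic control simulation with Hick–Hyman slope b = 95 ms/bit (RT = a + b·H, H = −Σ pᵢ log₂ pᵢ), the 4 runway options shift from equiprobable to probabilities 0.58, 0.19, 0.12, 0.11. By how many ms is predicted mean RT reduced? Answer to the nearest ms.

Equiprobable entropy H₀ = log₂ 4 = 2.0000 bits.
Skewed entropy H = −Σ pᵢ log₂ pᵢ = 1.6284 bits.
ΔRT = b·(H₀ − H) = 95 × 0.3716 = 35.30 ms.

35 ms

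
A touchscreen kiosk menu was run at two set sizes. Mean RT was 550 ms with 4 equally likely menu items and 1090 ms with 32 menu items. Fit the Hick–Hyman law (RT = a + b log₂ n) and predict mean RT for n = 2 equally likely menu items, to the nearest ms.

370 ms

Fit slope and intercept:
  b = (1090 − 550) / (log₂ 32 − log₂ 4) = 540 / (5 − 2) = 180 ms/bit
  a = 550 − 180 × 2 = 190 ms
Then RT(2) = 190 + 180 × log₂ 2 = 190 + 180 × 1 ≈ 370.000 ms.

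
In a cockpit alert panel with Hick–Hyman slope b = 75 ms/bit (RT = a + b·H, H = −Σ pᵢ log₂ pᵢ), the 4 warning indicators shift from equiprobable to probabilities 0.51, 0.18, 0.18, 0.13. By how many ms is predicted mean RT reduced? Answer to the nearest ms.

17 ms

The RT saving is b·ΔH. Equiprobable H₀ = log₂(4) = 2.0000 bits; with the given probabilities H = 1.7687 bits.
b·(H₀ − H) = 75 × (2.0000 − 1.7687) = 17.35 ms.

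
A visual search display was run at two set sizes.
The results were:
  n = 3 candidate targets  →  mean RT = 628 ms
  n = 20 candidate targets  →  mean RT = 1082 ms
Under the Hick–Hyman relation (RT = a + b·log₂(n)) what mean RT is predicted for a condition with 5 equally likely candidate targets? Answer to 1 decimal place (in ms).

Fit slope and intercept:
  b = (1082 − 628) / (log₂ 20 − log₂ 3) = 454 / (4.3219 − 1.5850) = 165.877 ms/bit
  a = 628 − 165.877 × 1.5850 = 365.091 ms
Then RT(5) = 365.091 + 165.877 × log₂ 5 = 365.091 + 165.877 × 2.3219 ≈ 750.246 ms.

750.2 ms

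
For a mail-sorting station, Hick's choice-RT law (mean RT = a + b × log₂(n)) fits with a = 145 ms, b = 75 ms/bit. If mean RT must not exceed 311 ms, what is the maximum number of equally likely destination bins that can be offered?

75·log₂ n ≤ 311 − 145 = 166, giving log₂ n ≤ 2.2133 and n ≤ 4.637. The largest whole number is 4.

4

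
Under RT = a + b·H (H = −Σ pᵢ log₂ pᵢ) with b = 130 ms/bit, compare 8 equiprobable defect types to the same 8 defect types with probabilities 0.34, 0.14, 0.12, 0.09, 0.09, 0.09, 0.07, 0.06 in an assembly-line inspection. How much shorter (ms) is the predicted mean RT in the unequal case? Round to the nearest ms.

33 ms

The RT saving is b·ΔH. Equiprobable H₀ = log₂(8) = 3.0000 bits; with the given probabilities H = 2.7434 bits.
b·(H₀ − H) = 130 × (3.0000 − 2.7434) = 33.36 ms.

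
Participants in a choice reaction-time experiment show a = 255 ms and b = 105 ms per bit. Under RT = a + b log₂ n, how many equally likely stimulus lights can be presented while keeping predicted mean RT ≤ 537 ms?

Information budget: (537 − 255)/105 = 2.6857 bits, so n ≤ 2^2.6857 = 6.434 → at most 6.

6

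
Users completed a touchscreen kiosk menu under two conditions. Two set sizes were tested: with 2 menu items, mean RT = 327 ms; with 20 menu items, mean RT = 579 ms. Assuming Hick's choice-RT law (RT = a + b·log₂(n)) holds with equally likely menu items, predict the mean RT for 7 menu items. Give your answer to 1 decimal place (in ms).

RT is linear in log₂ n, so two points fix the line:
  b = (579 − 327) / (log₂ 20 − log₂ 2) = 252 / (4.3219 − 1) = 75.860 ms/bit
  a = 327 − 75.860 × 1 = 251.140 ms
Then RT(7) = 251.140 + 75.860 × log₂ 7 = 251.140 + 75.860 × 2.8074 ≈ 464.105 ms.

464.1 ms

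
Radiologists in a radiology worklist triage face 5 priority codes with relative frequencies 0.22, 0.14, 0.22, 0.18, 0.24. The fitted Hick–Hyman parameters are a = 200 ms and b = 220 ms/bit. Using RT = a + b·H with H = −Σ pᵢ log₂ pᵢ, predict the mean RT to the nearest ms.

Entropy contributions −pᵢ log₂ pᵢ: 0.4806, 0.3971, 0.4806, 0.4453, 0.4941; sum H = 2.2977 bits.
RT = a + bH = 200 + 220·2.2977 = 705.49 ms.

705 ms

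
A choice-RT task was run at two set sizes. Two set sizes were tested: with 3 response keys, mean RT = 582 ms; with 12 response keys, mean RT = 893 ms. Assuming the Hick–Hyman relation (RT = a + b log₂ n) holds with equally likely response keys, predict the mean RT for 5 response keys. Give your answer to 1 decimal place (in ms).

696.6 ms

Solve the two-equation system in a and b:
  b = (893 − 582) / (log₂ 12 − log₂ 3) = 311 / (3.5850 − 1.5850) = 155.500 ms/bit
  a = 582 − 155.500 × 1.5850 = 335.538 ms
Then RT(5) = 335.538 + 155.500 × log₂ 5 = 335.538 + 155.500 × 2.3219 ≈ 696.598 ms.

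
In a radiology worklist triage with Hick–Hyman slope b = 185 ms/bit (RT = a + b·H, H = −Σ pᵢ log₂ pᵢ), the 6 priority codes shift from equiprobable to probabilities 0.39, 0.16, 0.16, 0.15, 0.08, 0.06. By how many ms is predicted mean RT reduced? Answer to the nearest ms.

49 ms

Equiprobable entropy H₀ = log₂ 6 = 2.5850 bits.
Skewed entropy H = −Σ pᵢ log₂ pᵢ = 2.3214 bits.
ΔRT = b·(H₀ − H) = 185 × 0.2635 = 48.76 ms.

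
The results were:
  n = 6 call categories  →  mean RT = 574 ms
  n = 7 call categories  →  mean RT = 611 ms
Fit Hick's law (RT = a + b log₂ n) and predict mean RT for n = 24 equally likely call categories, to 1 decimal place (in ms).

Solve the two-equation system in a and b:
  b = (611 − 574) / (log₂ 7 − log₂ 6) = 37 / (2.8074 − 2.5850) = 166.373 ms/bit
  a = 574 − 166.373 × 2.5850 = 143.933 ms
Then RT(24) = 143.933 + 166.373 × log₂ 24 = 143.933 + 166.373 × 4.5850 ≈ 906.745 ms.

906.7 ms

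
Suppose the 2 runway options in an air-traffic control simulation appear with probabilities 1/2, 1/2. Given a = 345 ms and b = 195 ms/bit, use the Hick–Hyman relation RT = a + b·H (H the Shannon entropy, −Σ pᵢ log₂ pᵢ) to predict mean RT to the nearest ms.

540 ms

Each term −pᵢ log₂ pᵢ: 0.5·1 + 0.5·1; summed, H = 1.000 bits.
Mean RT = a + bH = 345 + 195·1.000 = 540.00 ms.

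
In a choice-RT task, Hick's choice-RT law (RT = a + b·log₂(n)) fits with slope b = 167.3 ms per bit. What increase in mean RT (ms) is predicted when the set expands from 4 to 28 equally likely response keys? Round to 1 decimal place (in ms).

ΔRT = (a + b log₂ n₂) − (a + b log₂ n₁) = b·(log₂ n₂ − log₂ n₁).
log₂(28) − log₂(4) = 4.8074 − 2 = 2.8074.
ΔRT = 167.3 × 2.8074 = 469.670 ms.

469.7 ms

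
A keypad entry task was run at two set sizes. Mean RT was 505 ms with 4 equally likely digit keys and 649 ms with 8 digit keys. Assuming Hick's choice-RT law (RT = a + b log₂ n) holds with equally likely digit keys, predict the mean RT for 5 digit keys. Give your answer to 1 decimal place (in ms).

RT is linear in log₂ n, so two points fix the line:
  b = (649 − 505) / (log₂ 8 − log₂ 4) = 144 / (3 − 2) = 144.000 ms/bit
  a = 505 − 144.000 × 2 = 217.000 ms
Then RT(5) = 217.000 + 144.000 × log₂ 5 = 217.000 + 144.000 × 2.3219 ≈ 551.358 ms.

551.4 ms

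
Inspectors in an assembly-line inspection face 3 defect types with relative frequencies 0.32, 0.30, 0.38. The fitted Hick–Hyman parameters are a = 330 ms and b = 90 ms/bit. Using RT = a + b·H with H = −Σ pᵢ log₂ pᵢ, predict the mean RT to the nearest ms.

Entropy contributions −pᵢ log₂ pᵢ: 0.5260, 0.5211, 0.5305; sum H = 1.5776 bits.
RT = a + bH = 330 + 90·1.5776 = 471.98 ms.

472 ms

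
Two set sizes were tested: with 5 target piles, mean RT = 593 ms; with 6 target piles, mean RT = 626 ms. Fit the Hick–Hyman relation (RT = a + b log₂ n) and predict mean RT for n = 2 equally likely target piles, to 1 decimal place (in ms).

427.2 ms

Fit slope and intercept:
  b = (626 − 593) / (log₂ 6 − log₂ 5) = 33 / (2.5850 − 2.3219) = 125.459 ms/bit
  a = 593 − 125.459 × 2.3219 = 301.694 ms
Then RT(2) = 301.694 + 125.459 × log₂ 2 = 301.694 + 125.459 × 1 ≈ 427.152 ms.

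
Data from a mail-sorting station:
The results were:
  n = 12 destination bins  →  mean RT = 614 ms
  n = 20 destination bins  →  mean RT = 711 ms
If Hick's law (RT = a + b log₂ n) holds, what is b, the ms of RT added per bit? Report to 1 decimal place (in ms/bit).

b = (RT₂ − RT₁)/(log₂ n₂ − log₂ n₁) = (711 − 614)/(4.3219 − 3.5850) = 131.621 ms/bit.

131.6 ms/bit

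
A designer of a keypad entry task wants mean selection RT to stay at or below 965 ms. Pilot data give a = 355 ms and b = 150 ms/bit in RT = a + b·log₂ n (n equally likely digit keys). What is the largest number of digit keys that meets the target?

16

150·log₂ n ≤ 965 − 355 = 610, giving log₂ n ≤ 4.0667 and n ≤ 16.757. The largest whole number is 16.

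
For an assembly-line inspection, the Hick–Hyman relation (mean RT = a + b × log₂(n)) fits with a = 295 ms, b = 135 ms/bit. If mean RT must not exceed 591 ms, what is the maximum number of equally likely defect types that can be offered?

Set 295 + 135·log₂ n ≤ 591 → log₂ n ≤ (591 − 295)/135 = 2.1926.
So n ≤ 2^2.1926 = 4.571; the largest integer n is 4.

4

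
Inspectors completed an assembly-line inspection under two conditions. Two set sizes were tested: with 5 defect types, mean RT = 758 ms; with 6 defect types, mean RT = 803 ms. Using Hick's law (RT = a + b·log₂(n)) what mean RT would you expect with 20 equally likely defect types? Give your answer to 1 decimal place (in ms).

1100.2 ms

RT is linear in log₂ n, so two points fix the line:
  b = (803 − 758) / (log₂ 6 − log₂ 5) = 45 / (2.5850 − 2.3219) = 171.080 ms/bit
  a = 758 − 171.080 × 2.3219 = 360.764 ms
Then RT(20) = 360.764 + 171.080 × log₂ 20 = 360.764 + 171.080 × 4.3219 ≈ 1100.161 ms.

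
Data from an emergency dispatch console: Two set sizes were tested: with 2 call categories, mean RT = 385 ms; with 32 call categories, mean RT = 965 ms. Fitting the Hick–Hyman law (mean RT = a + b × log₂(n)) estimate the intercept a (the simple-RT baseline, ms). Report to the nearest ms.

240 ms

b = (RT₂ − RT₁)/(log₂ n₂ − log₂ n₁) = (965 − 385)/(5 − 1) = 145 ms/bit.
Intercept: a = 385 − 145·log₂(2) = 240.000 ms.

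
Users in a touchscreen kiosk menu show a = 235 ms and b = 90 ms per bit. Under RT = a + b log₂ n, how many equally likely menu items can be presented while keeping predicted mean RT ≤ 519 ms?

8

90·log₂ n ≤ 519 − 235 = 284, giving log₂ n ≤ 3.1556 and n ≤ 8.911. The largest whole number is 8.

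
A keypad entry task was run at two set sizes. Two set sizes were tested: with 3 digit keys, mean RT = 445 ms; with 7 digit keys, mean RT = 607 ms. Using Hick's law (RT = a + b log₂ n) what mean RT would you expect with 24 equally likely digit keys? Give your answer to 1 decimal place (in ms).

842.6 ms

Fit slope and intercept:
  b = (607 − 445) / (log₂ 7 − log₂ 3) = 162 / (2.8074 − 1.5850) = 132.527 ms/bit
  a = 445 − 132.527 × 1.5850 = 234.950 ms
Then RT(24) = 234.950 + 132.527 × log₂ 24 = 234.950 + 132.527 × 4.5850 ≈ 842.581 ms.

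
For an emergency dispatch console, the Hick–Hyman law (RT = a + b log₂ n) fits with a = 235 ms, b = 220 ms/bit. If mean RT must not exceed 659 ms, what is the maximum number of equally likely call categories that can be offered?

220·log₂ n ≤ 659 − 235 = 424, giving log₂ n ≤ 1.9273 and n ≤ 3.803. The largest whole number is 3.

3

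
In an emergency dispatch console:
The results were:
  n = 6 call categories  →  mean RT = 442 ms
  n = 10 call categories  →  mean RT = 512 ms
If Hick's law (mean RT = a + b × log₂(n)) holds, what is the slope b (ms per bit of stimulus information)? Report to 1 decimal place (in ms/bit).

b = (RT₂ − RT₁)/(log₂ n₂ − log₂ n₁) = (512 − 442)/(3.3219 − 2.5850) = 94.984 ms/bit.

95.0 ms/bit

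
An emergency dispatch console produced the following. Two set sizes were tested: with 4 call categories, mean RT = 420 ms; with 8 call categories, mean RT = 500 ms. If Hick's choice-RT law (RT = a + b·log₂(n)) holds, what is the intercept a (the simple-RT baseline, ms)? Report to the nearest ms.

Slope: b = (500 − 420) / (log₂ 8 − log₂ 4) = 80/1.0000 = 80 ms/bit.
Intercept: a = 420 − 80·log₂(4) = 260.000 ms.

260 ms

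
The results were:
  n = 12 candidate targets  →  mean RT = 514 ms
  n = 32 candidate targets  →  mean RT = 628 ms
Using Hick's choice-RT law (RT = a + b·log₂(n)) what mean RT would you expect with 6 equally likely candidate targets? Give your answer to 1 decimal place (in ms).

RT is linear in log₂ n, so two points fix the line:
  b = (628 − 514) / (log₂ 32 − log₂ 12) = 114 / (5 − 3.5850) = 80.563 ms/bit
  a = 514 − 80.563 × 3.5850 = 225.184 ms
Then RT(6) = 225.184 + 80.563 × log₂ 6 = 225.184 + 80.563 × 2.5850 ≈ 433.437 ms.

433.4 ms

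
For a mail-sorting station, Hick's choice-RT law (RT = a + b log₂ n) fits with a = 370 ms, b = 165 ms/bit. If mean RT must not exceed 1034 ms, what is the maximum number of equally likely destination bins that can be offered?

165·log₂ n ≤ 1034 − 370 = 664, giving log₂ n ≤ 4.0242 and n ≤ 16.271. The largest whole number is 16.

16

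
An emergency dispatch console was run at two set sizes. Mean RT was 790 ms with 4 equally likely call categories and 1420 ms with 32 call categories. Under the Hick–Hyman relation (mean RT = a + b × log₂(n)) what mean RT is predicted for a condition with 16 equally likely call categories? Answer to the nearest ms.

Solve the two-equation system in a and b:
  b = (1420 − 790) / (log₂ 32 − log₂ 4) = 630 / (5 − 2) = 210 ms/bit
  a = 790 − 210 × 2 = 370 ms
Then RT(16) = 370 + 210 × log₂ 16 = 370 + 210 × 4 ≈ 1210.000 ms.

1210 ms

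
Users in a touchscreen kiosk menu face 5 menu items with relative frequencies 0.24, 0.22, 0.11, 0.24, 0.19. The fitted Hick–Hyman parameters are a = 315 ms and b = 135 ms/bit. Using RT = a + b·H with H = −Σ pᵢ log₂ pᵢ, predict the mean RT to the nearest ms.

622 ms

Entropy contributions −pᵢ log₂ pᵢ: 0.4941, 0.4806, 0.3503, 0.4941, 0.4552; sum H = 2.2744 bits.
RT = a + bH = 315 + 135·2.2744 = 622.04 ms.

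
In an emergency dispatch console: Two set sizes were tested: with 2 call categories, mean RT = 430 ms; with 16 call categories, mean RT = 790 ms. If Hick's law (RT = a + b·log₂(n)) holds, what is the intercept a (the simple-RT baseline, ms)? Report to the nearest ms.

The slope on a log₂ axis is (790 − 430) / (4 − 1) = 120 ms/bit.
Intercept: a = 430 − 120·log₂(2) = 310.000 ms.

310 ms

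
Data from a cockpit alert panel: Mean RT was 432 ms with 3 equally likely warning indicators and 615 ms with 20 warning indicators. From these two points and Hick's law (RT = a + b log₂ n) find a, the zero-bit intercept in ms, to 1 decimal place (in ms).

Slope: b = (615 − 432) / (log₂ 20 − log₂ 3) = 183/2.7370 = 66.862 ms/bit.
a = RT₁ − b·log₂ n₁ = 432 − 66.862 × 1.5850 = 326.026 ms.

326.0 ms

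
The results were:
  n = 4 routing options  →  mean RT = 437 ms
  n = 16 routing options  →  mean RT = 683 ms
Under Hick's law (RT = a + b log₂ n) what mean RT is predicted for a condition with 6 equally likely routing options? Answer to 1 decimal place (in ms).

509.0 ms

With log₂ n on the abscissa the relation is linear; from the two conditions:
  b = (683 − 437) / (log₂ 16 − log₂ 4) = 246 / (4 − 2) = 123.000 ms/bit
  a = 437 − 123.000 × 2 = 191.000 ms
Then RT(6) = 191.000 + 123.000 × log₂ 6 = 191.000 + 123.000 × 2.5850 ≈ 508.950 ms.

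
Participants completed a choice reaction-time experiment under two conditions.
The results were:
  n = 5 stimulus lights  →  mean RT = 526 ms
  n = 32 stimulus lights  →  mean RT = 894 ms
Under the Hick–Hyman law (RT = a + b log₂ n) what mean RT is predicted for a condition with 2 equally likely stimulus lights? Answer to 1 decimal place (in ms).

With log₂ n on the abscissa the relation is linear; from the two conditions:
  b = (894 − 526) / (log₂ 32 − log₂ 5) = 368 / (5 − 2.3219) = 137.412 ms/bit
  a = 526 − 137.412 × 2.3219 = 206.939 ms
Then RT(2) = 206.939 + 137.412 × log₂ 2 = 206.939 + 137.412 × 1 ≈ 344.351 ms.

344.4 ms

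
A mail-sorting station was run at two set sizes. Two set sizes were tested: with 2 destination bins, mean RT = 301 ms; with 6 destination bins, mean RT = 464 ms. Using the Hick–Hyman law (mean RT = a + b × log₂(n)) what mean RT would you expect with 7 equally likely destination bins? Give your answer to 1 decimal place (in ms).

Solve the two-equation system in a and b:
  b = (464 − 301) / (log₂ 6 − log₂ 2) = 163 / (2.5850 − 1) = 102.842 ms/bit
  a = 301 − 102.842 × 1 = 198.158 ms
Then RT(7) = 198.158 + 102.842 × log₂ 7 = 198.158 + 102.842 × 2.8074 ≈ 486.871 ms.

486.9 ms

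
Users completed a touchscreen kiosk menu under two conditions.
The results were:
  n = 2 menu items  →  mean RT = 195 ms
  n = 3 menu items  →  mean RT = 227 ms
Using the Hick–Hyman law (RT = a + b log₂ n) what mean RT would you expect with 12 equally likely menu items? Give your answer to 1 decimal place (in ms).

Solve the two-equation system in a and b:
  b = (227 − 195) / (log₂ 3 − log₂ 2) = 32 / (1.5850 − 1) = 54.704 ms/bit
  a = 195 − 54.704 × 1 = 140.296 ms
Then RT(12) = 140.296 + 54.704 × log₂ 12 = 140.296 + 54.704 × 3.5850 ≈ 336.409 ms.

336.4 ms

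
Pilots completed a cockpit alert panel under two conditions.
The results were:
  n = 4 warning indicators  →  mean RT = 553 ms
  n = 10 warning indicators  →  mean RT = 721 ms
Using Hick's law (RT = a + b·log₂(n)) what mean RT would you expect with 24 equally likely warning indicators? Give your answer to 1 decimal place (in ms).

RT is linear in log₂ n, so two points fix the line:
  b = (721 − 553) / (log₂ 10 − log₂ 4) = 168 / (3.3219 − 2) = 127.087 ms/bit
  a = 553 − 127.087 × 2 = 298.826 ms
Then RT(24) = 298.826 + 127.087 × log₂ 24 = 298.826 + 127.087 × 4.5850 ≈ 881.515 ms.

881.5 ms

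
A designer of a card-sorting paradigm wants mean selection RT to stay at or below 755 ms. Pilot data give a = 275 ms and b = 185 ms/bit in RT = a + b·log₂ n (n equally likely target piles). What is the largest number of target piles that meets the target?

185·log₂ n ≤ 755 − 275 = 480, giving log₂ n ≤ 2.5946 and n ≤ 6.040. The largest whole number is 6.

6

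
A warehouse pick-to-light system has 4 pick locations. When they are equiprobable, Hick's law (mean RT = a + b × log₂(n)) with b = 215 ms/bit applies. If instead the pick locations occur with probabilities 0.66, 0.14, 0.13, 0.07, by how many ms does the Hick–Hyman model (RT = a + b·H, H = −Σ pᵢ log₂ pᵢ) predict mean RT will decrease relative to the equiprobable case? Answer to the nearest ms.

Equiprobable entropy H₀ = log₂ 4 = 2.0000 bits.
Skewed entropy H = −Σ pᵢ log₂ pᵢ = 1.4440 bits.
ΔRT = b·(H₀ − H) = 215 × 0.5560 = 119.55 ms.

120 ms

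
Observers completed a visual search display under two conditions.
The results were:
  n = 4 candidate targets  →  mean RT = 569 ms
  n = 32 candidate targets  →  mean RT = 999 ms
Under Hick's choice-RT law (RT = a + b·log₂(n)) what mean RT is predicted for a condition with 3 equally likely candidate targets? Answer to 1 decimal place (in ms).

509.5 ms

Fit slope and intercept:
  b = (999 − 569) / (log₂ 32 − log₂ 4) = 430 / (5 − 2) = 143.333 ms/bit
  a = 569 − 143.333 × 2 = 282.333 ms
Then RT(3) = 282.333 + 143.333 × log₂ 3 = 282.333 + 143.333 × 1.5850 ≈ 509.511 ms.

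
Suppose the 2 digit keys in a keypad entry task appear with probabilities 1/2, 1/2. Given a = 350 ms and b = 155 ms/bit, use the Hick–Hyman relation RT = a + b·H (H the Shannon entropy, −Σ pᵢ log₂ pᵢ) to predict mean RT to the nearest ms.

505 ms

Each term −pᵢ log₂ pᵢ: 0.5·1 + 0.5·1; summed, H = 1.000 bits.
Mean RT = a + bH = 350 + 155·1.000 = 505.00 ms.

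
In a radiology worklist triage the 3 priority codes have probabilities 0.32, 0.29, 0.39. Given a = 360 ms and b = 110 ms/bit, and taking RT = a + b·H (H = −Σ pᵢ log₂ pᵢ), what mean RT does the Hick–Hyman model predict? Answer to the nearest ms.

533 ms

H = 0.32·log₂(1/0.32) + 0.29·log₂(1/0.29) + 0.39·log₂(1/0.39) = 1.5737 bits.
RT = 360 + 110 × 1.5737 = 533.11 ms.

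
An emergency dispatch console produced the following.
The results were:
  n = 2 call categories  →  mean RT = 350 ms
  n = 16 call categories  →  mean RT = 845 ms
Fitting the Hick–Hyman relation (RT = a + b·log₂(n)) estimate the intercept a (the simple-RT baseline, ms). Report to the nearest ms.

185 ms

Slope: b = (845 − 350) / (log₂ 16 − log₂ 2) = 495/3.0000 = 165 ms/bit.
a = RT₁ − b·log₂ n₁ = 350 − 165 × 1 = 185.000 ms.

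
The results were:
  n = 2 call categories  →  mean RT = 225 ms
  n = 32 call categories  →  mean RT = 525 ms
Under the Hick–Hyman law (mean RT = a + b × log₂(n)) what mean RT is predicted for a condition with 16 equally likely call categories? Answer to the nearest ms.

RT is linear in log₂ n, so two points fix the line:
  b = (525 − 225) / (log₂ 32 − log₂ 2) = 300 / (5 − 1) = 75 ms/bit
  a = 225 − 75 × 1 = 150 ms
Then RT(16) = 150 + 75 × log₂ 16 = 150 + 75 × 4 ≈ 450.000 ms.

450 ms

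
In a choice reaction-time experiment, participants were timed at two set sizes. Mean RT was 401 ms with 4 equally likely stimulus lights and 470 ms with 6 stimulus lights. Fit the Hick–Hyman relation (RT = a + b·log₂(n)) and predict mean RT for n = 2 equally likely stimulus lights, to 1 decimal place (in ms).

RT is linear in log₂ n, so two points fix the line:
  b = (470 − 401) / (log₂ 6 − log₂ 4) = 69 / (2.5850 − 2) = 117.956 ms/bit
  a = 401 − 117.956 × 2 = 165.087 ms
Then RT(2) = 165.087 + 117.956 × log₂ 2 = 165.087 + 117.956 × 1 ≈ 283.044 ms.

283.0 ms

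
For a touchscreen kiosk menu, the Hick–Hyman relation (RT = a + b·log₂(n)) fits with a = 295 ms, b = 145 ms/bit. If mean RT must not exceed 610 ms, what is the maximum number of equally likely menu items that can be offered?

Information budget: (610 − 295)/145 = 2.1724 bits, so n ≤ 2^2.1724 = 4.508 → at most 4.

4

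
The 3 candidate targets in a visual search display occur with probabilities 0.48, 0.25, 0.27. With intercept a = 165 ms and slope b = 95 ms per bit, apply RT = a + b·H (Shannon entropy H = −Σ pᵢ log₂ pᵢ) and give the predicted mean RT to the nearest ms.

309 ms

Entropy contributions −pᵢ log₂ pᵢ: 0.5083, 0.5000, 0.5100; sum H = 1.5183 bits.
RT = a + bH = 165 + 95·1.5183 = 309.24 ms.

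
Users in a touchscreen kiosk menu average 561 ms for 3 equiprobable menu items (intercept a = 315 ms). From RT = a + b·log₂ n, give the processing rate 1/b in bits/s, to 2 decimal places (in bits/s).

6.44 bits/s

Choice component = 561 − 315 = 246 ms over log₂(3) = 1.5850 bits.
b = 246 / 1.5850 = 155.209 ms/bit, so 1/b = 6.443 bits/s.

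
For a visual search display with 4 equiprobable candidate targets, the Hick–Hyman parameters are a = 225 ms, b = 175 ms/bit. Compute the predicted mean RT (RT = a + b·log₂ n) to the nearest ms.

575 ms

log₂(4) = 2 bits, so RT = 225 + 175 × 2 ≈ 575.000 ms.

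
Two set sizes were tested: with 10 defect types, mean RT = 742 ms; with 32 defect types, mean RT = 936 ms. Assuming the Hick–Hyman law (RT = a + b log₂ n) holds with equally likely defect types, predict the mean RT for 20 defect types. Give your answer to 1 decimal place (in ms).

857.6 ms

RT is linear in log₂ n, so two points fix the line:
  b = (936 − 742) / (log₂ 32 − log₂ 10) = 194 / (5 − 3.3219) = 115.609 ms/bit
  a = 742 − 115.609 × 3.3219 = 357.956 ms
Then RT(20) = 357.956 + 115.609 × log₂ 20 = 357.956 + 115.609 × 4.3219 ≈ 857.609 ms.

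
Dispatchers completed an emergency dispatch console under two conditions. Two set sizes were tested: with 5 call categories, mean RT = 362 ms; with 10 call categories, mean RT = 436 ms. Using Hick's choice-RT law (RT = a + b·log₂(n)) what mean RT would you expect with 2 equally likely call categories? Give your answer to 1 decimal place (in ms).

RT is linear in log₂ n, so two points fix the line:
  b = (436 − 362) / (log₂ 10 − log₂ 5) = 74 / (3.3219 − 2.3219) = 74.000 ms/bit
  a = 362 − 74.000 × 2.3219 = 190.177 ms
Then RT(2) = 190.177 + 74.000 × log₂ 2 = 190.177 + 74.000 × 1 ≈ 264.177 ms.

264.2 ms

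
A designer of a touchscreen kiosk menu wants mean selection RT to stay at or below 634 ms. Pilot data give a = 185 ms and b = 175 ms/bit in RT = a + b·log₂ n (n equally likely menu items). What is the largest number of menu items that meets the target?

5

175·log₂ n ≤ 634 − 185 = 449, giving log₂ n ≤ 2.5657 and n ≤ 5.920. The largest whole number is 5.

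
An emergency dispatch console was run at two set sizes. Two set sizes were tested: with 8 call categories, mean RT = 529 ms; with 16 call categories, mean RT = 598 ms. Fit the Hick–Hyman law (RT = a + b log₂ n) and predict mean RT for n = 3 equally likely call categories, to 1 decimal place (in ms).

Fit slope and intercept:
  b = (598 − 529) / (log₂ 16 − log₂ 8) = 69 / (4 − 3) = 69.000 ms/bit
  a = 529 − 69.000 × 3 = 322.000 ms
Then RT(3) = 322.000 + 69.000 × log₂ 3 = 322.000 + 69.000 × 1.5850 ≈ 431.362 ms.

431.4 ms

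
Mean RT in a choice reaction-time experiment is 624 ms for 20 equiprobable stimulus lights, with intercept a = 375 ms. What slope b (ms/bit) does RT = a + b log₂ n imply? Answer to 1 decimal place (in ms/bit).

log₂(20) = 4.3219 bits.
b = (RT − a)/log₂ n = (624 − 375) / 4.3219 = 57.613 ms/bit.

57.6 ms/bit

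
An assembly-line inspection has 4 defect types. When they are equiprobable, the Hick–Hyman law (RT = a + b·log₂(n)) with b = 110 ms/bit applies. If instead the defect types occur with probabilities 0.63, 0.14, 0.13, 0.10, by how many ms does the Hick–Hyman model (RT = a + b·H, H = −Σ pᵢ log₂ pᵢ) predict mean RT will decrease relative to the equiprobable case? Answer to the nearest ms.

Equiprobable entropy H₀ = log₂ 4 = 2.0000 bits.
Skewed entropy H = −Σ pᵢ log₂ pᵢ = 1.5319 bits.
ΔRT = b·(H₀ − H) = 110 × 0.4681 = 51.49 ms.

51 ms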